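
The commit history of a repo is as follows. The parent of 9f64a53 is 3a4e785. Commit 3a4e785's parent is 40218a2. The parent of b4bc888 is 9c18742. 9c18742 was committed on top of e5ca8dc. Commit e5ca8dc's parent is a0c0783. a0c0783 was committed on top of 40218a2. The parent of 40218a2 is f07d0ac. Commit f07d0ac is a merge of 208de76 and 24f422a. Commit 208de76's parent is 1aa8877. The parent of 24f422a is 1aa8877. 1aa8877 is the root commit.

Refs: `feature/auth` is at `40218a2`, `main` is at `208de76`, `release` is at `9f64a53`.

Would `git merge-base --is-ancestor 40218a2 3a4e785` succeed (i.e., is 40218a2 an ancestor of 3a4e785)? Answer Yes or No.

Yes

Ancestors of 3a4e785 (commits reachable by following parents): {1aa8877, 208de76, 24f422a, 3a4e785, 40218a2, f07d0ac}.
40218a2 is in that set, so it is an ancestor of 3a4e785.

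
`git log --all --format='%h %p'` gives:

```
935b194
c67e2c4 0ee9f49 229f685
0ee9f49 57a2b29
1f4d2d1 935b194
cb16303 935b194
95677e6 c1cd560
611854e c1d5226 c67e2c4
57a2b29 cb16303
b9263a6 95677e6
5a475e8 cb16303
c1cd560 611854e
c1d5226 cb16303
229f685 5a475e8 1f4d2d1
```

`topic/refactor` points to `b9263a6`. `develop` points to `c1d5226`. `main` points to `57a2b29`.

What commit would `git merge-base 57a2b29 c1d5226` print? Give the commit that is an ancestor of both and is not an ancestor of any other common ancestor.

cb16303

Ancestors of 57a2b29: {57a2b29, 935b194, cb16303}.
Ancestors of c1d5226: {935b194, c1d5226, cb16303}.
Common ancestors: {935b194, cb16303}.
Among these, cb16303 is not an ancestor of any other common ancestor — it is the merge base.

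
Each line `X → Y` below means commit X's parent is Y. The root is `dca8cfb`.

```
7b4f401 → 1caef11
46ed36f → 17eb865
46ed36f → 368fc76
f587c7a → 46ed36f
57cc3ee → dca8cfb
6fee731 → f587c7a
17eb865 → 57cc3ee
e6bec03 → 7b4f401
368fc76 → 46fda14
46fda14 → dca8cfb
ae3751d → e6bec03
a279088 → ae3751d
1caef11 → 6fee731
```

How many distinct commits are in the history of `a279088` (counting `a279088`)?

13

Walking parent pointers from a279088: reachable set = {17eb865, 1caef11, 368fc76, 46ed36f, 46fda14, 57cc3ee, 6fee731, 7b4f401, a279088, ae3751d, dca8cfb, e6bec03, f587c7a}.
That is 13 commits.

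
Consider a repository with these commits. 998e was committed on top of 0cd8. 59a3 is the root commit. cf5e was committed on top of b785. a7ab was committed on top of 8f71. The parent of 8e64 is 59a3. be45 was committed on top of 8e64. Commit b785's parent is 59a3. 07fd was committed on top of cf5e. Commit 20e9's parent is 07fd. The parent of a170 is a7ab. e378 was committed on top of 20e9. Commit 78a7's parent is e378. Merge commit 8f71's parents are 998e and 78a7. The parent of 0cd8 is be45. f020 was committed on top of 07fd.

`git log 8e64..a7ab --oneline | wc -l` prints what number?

11

Reachable from a7ab: {07fd, 0cd8, 20e9, 59a3, 78a7, 8e64, 8f71, 998e, a7ab, b785, be45, cf5e, e378}.
Reachable from 8e64: {59a3, 8e64}.
In a7ab's history but not 8e64's: {07fd, 0cd8, 20e9, 78a7, 8f71, 998e, a7ab, b785, be45, cf5e, e378} — 11 commits.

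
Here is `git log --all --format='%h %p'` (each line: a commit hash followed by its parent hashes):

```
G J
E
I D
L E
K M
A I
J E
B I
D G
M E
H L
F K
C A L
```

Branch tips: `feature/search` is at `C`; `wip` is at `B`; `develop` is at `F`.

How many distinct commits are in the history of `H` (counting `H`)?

Walking parent pointers from H: reachable set = {E, H, L}.
That is 3 commits.

3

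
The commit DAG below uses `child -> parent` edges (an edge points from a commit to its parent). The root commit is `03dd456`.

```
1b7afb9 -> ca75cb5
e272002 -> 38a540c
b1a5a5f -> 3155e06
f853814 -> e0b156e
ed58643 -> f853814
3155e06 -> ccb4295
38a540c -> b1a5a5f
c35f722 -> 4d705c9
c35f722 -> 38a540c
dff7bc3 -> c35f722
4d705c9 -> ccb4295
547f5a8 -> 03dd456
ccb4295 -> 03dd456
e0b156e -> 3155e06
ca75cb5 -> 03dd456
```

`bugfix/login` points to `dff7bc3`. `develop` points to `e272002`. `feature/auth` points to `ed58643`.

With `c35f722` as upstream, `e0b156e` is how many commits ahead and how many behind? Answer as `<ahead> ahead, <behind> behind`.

Reachable from e0b156e: {03dd456, 3155e06, ccb4295, e0b156e}.
Reachable from c35f722: {03dd456, 3155e06, 38a540c, 4d705c9, b1a5a5f, c35f722, ccb4295}.
Only in e0b156e's history (ahead): {e0b156e} — 1.
Only in c35f722's history (behind): {38a540c, 4d705c9, b1a5a5f, c35f722} — 4.

1 ahead, 4 behind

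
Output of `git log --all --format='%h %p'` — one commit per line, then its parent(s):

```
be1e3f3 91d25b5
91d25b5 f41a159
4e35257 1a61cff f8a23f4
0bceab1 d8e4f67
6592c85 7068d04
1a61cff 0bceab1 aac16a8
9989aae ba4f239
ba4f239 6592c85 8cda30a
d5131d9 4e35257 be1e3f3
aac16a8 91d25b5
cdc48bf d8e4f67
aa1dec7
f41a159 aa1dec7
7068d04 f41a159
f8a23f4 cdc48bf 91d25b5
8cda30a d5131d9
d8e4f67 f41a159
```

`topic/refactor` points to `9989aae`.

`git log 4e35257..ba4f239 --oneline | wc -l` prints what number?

Reachable from ba4f239: {0bceab1, 1a61cff, 4e35257, 6592c85, 7068d04, 8cda30a, 91d25b5, aa1dec7, aac16a8, ba4f239, be1e3f3, cdc48bf, d5131d9, d8e4f67, f41a159, f8a23f4}.
Reachable from 4e35257: {0bceab1, 1a61cff, 4e35257, 91d25b5, aa1dec7, aac16a8, cdc48bf, d8e4f67, f41a159, f8a23f4}.
In ba4f239's history but not 4e35257's: {6592c85, 7068d04, 8cda30a, ba4f239, be1e3f3, d5131d9} — 6 commits.

6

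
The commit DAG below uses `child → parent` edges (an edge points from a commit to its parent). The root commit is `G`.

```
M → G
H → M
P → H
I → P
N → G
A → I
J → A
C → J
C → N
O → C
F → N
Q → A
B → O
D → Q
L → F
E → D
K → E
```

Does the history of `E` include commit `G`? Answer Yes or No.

Ancestors of E (commits reachable by following parents): {A, D, E, G, H, I, M, P, Q}.
G is in that set, so it is an ancestor of E.

Yes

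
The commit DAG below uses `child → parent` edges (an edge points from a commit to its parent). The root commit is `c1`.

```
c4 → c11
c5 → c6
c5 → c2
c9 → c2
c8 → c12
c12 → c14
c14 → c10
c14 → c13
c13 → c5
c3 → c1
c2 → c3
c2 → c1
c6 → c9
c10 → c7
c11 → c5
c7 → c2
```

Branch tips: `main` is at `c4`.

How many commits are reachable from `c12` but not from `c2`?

Reachable from c12: {c1, c10, c12, c13, c14, c2, c3, c5, c6, c7, c9}.
Reachable from c2: {c1, c2, c3}.
In c12's history but not c2's: {c10, c12, c13, c14, c5, c6, c7, c9} — 8 commits.

8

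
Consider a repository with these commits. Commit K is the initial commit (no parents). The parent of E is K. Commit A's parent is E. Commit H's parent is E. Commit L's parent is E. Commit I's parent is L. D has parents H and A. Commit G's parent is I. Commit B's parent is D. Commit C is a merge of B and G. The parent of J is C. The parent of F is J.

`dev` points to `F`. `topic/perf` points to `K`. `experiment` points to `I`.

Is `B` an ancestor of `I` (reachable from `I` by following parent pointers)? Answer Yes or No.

Ancestors of I: {E, I, K, L}.
B is not in that set, so it is not an ancestor of I.

No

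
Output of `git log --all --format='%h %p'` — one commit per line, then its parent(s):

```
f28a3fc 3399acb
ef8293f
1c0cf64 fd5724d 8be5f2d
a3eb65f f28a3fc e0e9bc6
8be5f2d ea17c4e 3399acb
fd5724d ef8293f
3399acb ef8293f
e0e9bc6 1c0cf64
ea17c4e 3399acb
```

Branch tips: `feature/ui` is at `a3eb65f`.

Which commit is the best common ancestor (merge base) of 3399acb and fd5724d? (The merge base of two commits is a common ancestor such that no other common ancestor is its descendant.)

Ancestors of 3399acb: {3399acb, ef8293f}.
Ancestors of fd5724d: {ef8293f, fd5724d}.
Common ancestors: {ef8293f}.
The only common ancestor is ef8293f, so it is the merge base.

ef8293f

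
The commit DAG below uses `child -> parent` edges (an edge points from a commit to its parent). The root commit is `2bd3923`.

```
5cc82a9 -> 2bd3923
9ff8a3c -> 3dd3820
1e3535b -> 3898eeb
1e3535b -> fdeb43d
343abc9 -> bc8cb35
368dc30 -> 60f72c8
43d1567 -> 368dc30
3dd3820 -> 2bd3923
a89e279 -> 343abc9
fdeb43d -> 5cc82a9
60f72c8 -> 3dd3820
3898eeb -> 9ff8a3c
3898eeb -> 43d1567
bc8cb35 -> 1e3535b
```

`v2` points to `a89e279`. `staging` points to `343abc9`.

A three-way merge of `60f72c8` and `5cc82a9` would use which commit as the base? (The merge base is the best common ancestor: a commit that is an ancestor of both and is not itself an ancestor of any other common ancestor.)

Ancestors of 60f72c8: {2bd3923, 3dd3820, 60f72c8}.
Ancestors of 5cc82a9: {2bd3923, 5cc82a9}.
Common ancestors: {2bd3923}.
The only common ancestor is 2bd3923, so it is the merge base.

2bd3923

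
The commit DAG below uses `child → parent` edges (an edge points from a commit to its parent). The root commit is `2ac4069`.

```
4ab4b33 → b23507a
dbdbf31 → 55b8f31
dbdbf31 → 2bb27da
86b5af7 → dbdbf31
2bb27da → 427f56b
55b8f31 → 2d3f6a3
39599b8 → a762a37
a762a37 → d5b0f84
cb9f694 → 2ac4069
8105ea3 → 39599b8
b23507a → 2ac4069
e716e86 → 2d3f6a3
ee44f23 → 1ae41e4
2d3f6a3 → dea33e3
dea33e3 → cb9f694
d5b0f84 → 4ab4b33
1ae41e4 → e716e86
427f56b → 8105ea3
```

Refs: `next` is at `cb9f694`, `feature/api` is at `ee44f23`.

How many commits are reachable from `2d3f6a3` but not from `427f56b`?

Reachable from 2d3f6a3: {2ac4069, 2d3f6a3, cb9f694, dea33e3}.
Reachable from 427f56b: {2ac4069, 39599b8, 427f56b, 4ab4b33, 8105ea3, a762a37, b23507a, d5b0f84}.
In 2d3f6a3's history but not 427f56b's: {2d3f6a3, cb9f694, dea33e3} — 3 commits.

3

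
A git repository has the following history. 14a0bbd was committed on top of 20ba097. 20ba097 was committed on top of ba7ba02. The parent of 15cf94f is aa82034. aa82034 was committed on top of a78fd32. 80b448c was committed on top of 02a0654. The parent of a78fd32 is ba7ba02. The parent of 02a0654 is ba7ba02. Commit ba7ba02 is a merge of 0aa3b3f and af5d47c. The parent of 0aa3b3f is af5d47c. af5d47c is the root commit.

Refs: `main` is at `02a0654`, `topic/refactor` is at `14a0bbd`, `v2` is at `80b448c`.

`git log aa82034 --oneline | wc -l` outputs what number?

Walking parent pointers from aa82034: reachable set = {0aa3b3f, a78fd32, aa82034, af5d47c, ba7ba02}.
That is 5 commits.

5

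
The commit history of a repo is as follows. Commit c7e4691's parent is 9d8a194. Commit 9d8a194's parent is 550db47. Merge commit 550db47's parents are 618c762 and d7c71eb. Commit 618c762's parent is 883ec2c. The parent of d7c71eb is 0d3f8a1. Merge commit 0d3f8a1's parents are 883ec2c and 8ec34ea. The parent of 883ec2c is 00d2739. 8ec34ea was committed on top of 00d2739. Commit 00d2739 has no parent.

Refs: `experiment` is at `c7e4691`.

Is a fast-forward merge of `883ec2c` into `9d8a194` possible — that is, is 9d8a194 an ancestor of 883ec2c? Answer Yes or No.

No

A fast-forward from 9d8a194 to 883ec2c is possible iff 9d8a194 is an ancestor of 883ec2c.
Ancestors of 883ec2c: {00d2739, 883ec2c}.
9d8a194 is not among them, so fast-forward is not possible.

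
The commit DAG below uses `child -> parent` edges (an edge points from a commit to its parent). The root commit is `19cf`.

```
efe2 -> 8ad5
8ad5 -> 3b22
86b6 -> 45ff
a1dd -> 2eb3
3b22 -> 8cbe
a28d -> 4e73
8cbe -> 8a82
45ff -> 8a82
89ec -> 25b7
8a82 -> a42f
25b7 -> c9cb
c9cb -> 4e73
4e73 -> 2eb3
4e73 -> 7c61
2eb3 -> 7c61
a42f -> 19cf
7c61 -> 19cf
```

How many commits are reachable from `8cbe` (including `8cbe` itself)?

4

Walking parent pointers from 8cbe: reachable set = {19cf, 8a82, 8cbe, a42f}.
That is 4 commits.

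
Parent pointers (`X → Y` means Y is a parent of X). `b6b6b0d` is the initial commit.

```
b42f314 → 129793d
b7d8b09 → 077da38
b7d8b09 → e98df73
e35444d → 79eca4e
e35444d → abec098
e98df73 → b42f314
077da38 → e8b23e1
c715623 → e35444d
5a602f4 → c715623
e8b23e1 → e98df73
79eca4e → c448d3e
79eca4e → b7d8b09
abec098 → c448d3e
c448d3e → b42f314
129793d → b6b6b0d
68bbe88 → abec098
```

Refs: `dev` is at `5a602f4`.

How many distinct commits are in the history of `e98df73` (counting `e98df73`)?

Walking parent pointers from e98df73: reachable set = {129793d, b42f314, b6b6b0d, e98df73}.
That is 4 commits.

4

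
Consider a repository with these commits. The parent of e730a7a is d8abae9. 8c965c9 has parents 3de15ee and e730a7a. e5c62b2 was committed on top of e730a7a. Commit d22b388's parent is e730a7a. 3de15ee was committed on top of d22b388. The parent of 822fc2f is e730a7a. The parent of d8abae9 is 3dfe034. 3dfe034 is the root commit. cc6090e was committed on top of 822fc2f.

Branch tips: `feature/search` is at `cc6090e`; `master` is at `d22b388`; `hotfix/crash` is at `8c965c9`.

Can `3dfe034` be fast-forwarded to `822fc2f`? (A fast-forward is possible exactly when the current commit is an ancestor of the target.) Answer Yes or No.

A fast-forward from 3dfe034 to 822fc2f is possible iff 3dfe034 is an ancestor of 822fc2f.
Ancestors of 822fc2f: {3dfe034, 822fc2f, d8abae9, e730a7a}.
3dfe034 is among them, so fast-forward is possible.

Yes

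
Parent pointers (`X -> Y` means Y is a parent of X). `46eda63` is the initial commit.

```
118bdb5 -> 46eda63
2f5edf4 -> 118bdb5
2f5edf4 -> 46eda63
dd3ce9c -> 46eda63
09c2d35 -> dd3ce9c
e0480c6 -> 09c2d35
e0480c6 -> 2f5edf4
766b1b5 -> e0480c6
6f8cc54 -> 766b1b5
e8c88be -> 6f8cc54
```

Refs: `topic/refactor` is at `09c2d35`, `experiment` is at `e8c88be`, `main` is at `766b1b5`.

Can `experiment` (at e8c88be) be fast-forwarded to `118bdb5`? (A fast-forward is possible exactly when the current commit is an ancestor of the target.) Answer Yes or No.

No

A fast-forward from e8c88be to 118bdb5 is possible iff e8c88be is an ancestor of 118bdb5.
Ancestors of 118bdb5: {118bdb5, 46eda63}.
e8c88be is not among them, so fast-forward is not possible.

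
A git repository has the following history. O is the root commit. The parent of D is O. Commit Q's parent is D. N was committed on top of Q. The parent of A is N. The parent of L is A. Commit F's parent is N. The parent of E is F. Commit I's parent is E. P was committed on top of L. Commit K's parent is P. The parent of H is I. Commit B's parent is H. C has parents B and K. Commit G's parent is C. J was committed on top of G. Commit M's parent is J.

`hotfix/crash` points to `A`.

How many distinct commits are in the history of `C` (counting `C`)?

14

Walking parent pointers from C: reachable set = {A, B, C, D, E, F, H, I, K, L, N, O, P, Q}.
That is 14 commits.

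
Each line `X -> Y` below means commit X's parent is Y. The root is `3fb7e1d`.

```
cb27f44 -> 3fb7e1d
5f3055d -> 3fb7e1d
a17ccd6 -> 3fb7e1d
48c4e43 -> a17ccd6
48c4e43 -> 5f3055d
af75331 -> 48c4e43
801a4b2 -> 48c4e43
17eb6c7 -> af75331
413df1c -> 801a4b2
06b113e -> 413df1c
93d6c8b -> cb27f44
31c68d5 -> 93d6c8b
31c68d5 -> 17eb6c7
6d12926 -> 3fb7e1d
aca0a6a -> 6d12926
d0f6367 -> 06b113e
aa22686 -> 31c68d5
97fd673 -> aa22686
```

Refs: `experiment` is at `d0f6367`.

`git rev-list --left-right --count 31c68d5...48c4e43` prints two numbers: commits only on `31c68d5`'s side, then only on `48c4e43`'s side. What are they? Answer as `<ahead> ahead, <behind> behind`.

Reachable from 31c68d5: {17eb6c7, 31c68d5, 3fb7e1d, 48c4e43, 5f3055d, 93d6c8b, a17ccd6, af75331, cb27f44}.
Reachable from 48c4e43: {3fb7e1d, 48c4e43, 5f3055d, a17ccd6}.
Only in 31c68d5's history (ahead): {17eb6c7, 31c68d5, 93d6c8b, af75331, cb27f44} — 5.
Only in 48c4e43's history (behind): {} — 0.

5 ahead, 0 behind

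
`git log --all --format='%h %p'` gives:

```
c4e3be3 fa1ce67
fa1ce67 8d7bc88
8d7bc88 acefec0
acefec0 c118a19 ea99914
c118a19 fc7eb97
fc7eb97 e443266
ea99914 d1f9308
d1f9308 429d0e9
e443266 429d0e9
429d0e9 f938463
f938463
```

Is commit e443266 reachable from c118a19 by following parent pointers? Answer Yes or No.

Ancestors of c118a19 (commits reachable by following parents): {429d0e9, c118a19, e443266, f938463, fc7eb97}.
e443266 is in that set, so it is an ancestor of c118a19.

Yes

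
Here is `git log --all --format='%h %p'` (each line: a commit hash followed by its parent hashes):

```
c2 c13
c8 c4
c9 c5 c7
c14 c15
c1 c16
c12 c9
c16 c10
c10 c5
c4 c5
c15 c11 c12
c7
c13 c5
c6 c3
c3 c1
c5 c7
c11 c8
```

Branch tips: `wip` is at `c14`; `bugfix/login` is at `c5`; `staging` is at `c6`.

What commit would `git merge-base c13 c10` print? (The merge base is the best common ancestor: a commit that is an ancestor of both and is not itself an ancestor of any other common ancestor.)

Ancestors of c13: {c13, c5, c7}.
Ancestors of c10: {c10, c5, c7}.
Common ancestors: {c5, c7}.
Among these, c5 is not an ancestor of any other common ancestor — it is the merge base.

c5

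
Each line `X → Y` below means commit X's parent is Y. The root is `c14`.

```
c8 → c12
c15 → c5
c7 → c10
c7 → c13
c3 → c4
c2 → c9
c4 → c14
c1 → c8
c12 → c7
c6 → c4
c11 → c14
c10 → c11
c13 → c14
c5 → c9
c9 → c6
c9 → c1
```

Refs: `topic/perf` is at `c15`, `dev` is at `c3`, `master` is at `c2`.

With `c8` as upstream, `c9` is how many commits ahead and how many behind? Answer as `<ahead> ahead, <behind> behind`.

Reachable from c9: {c1, c10, c11, c12, c13, c14, c4, c6, c7, c8, c9}.
Reachable from c8: {c10, c11, c12, c13, c14, c7, c8}.
Only in c9's history (ahead): {c1, c4, c6, c9} — 4.
Only in c8's history (behind): {} — 0.

4 ahead, 0 behind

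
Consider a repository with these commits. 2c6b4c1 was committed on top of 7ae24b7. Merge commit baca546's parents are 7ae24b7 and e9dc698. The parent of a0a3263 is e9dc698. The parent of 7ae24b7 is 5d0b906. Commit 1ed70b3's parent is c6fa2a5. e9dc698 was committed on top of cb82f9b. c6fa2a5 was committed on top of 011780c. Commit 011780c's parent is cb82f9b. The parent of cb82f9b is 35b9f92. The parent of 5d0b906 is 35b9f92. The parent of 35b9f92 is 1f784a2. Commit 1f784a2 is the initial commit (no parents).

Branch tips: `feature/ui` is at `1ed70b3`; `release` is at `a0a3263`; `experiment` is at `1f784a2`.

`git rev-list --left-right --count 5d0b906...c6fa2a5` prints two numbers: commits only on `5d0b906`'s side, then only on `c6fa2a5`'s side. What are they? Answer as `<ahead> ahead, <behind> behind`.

1 ahead, 3 behind

Reachable from 5d0b906: {1f784a2, 35b9f92, 5d0b906}.
Reachable from c6fa2a5: {011780c, 1f784a2, 35b9f92, c6fa2a5, cb82f9b}.
Only in 5d0b906's history (ahead): {5d0b906} — 1.
Only in c6fa2a5's history (behind): {011780c, c6fa2a5, cb82f9b} — 3.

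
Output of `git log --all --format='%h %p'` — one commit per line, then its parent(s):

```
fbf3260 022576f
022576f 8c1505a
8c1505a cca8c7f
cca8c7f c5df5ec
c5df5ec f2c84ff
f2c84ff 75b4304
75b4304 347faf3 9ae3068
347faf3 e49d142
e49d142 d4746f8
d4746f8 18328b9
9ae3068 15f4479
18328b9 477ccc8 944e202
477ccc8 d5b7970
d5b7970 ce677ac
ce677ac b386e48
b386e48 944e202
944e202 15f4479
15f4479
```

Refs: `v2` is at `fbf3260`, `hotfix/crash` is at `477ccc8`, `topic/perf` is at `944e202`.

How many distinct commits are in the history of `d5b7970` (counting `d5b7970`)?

Walking parent pointers from d5b7970: reachable set = {15f4479, 944e202, b386e48, ce677ac, d5b7970}.
That is 5 commits.

5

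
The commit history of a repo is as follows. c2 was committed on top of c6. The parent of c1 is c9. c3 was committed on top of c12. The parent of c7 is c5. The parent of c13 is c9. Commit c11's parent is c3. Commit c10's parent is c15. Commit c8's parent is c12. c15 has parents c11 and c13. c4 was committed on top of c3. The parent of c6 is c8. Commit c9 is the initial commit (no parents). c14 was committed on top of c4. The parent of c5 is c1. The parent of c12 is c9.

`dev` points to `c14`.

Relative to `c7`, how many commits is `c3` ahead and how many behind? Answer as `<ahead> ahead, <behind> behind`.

2 ahead, 3 behind

Reachable from c3: {c12, c3, c9}.
Reachable from c7: {c1, c5, c7, c9}.
Only in c3's history (ahead): {c12, c3} — 2.
Only in c7's history (behind): {c1, c5, c7} — 3.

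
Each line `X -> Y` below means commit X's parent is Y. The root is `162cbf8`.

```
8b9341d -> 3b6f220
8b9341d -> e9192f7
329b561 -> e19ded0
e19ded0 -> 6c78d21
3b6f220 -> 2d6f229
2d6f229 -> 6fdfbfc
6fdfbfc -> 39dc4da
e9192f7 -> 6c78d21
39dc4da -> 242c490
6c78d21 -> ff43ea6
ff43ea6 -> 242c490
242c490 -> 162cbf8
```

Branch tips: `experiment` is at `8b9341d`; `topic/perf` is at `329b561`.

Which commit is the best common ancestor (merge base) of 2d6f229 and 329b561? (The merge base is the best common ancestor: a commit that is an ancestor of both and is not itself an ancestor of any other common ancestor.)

Ancestors of 2d6f229: {162cbf8, 242c490, 2d6f229, 39dc4da, 6fdfbfc}.
Ancestors of 329b561: {162cbf8, 242c490, 329b561, 6c78d21, e19ded0, ff43ea6}.
Common ancestors: {162cbf8, 242c490}.
Among these, 242c490 is not an ancestor of any other common ancestor — it is the merge base.

242c490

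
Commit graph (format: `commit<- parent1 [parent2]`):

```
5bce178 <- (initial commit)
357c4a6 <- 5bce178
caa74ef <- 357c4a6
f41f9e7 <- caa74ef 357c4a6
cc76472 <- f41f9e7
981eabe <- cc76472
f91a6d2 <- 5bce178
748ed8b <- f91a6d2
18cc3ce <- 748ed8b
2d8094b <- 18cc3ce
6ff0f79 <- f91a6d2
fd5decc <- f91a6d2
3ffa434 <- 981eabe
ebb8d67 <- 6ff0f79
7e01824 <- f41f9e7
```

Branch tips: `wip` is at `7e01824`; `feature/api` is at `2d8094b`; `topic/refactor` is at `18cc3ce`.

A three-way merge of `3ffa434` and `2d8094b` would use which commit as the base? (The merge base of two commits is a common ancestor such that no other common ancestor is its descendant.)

5bce178

Ancestors of 3ffa434: {357c4a6, 3ffa434, 5bce178, 981eabe, caa74ef, cc76472, f41f9e7}.
Ancestors of 2d8094b: {18cc3ce, 2d8094b, 5bce178, 748ed8b, f91a6d2}.
Common ancestors: {5bce178}.
The only common ancestor is 5bce178, so it is the merge base.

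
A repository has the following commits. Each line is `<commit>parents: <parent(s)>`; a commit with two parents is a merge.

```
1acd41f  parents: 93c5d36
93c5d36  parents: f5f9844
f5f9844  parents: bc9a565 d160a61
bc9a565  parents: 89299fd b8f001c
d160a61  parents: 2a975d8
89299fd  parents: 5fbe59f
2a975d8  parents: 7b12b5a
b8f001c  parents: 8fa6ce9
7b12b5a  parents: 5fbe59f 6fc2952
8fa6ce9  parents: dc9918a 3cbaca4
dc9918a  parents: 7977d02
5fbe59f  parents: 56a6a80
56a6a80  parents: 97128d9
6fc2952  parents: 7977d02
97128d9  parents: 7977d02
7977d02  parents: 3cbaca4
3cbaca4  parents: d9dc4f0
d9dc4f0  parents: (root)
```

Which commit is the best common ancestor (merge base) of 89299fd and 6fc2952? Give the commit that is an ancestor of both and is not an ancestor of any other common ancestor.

Ancestors of 89299fd: {3cbaca4, 56a6a80, 5fbe59f, 7977d02, 89299fd, 97128d9, d9dc4f0}.
Ancestors of 6fc2952: {3cbaca4, 6fc2952, 7977d02, d9dc4f0}.
Common ancestors: {3cbaca4, 7977d02, d9dc4f0}.
Among these, 7977d02 is not an ancestor of any other common ancestor — it is the merge base.

7977d02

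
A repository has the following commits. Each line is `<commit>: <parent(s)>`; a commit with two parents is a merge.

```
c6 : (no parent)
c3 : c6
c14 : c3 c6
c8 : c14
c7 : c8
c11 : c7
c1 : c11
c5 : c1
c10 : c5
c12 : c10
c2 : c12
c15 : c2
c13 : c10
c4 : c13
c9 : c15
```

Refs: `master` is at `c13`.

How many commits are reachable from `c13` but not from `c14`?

Reachable from c13: {c1, c10, c11, c13, c14, c3, c5, c6, c7, c8}.
Reachable from c14: {c14, c3, c6}.
In c13's history but not c14's: {c1, c10, c11, c13, c5, c7, c8} — 7 commits.

7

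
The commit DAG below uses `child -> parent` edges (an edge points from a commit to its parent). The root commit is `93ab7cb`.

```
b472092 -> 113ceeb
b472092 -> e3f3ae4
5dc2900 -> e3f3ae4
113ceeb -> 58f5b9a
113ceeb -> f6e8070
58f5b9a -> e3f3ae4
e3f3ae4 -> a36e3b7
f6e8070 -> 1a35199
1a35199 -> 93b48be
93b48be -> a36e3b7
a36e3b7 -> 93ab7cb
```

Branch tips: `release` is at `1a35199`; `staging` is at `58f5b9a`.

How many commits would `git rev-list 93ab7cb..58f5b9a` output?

Reachable from 58f5b9a: {58f5b9a, 93ab7cb, a36e3b7, e3f3ae4}.
Reachable from 93ab7cb: {93ab7cb}.
In 58f5b9a's history but not 93ab7cb's: {58f5b9a, a36e3b7, e3f3ae4} — 3 commits.

3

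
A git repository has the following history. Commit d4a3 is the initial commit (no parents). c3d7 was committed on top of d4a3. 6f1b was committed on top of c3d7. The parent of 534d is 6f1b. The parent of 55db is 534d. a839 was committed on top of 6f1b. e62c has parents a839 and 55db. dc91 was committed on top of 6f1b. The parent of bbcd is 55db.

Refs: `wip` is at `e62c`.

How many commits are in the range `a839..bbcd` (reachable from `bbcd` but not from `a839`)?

Reachable from bbcd: {534d, 55db, 6f1b, bbcd, c3d7, d4a3}.
Reachable from a839: {6f1b, a839, c3d7, d4a3}.
In bbcd's history but not a839's: {534d, 55db, bbcd} — 3 commits.

3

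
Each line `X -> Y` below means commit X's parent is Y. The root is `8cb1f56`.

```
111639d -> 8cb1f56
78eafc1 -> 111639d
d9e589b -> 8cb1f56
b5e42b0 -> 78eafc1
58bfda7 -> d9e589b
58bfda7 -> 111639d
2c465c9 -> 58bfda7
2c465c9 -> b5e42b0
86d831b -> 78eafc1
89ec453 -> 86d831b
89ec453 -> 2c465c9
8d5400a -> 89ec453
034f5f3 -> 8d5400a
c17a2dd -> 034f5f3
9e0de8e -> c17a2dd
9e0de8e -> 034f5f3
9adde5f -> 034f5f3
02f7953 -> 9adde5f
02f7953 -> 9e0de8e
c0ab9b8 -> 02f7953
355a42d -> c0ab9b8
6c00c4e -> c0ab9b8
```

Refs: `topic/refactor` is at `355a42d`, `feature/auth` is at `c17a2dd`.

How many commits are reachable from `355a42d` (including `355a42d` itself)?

17

Walking parent pointers from 355a42d: reachable set = {02f7953, 034f5f3, 111639d, 2c465c9, 355a42d, 58bfda7, 78eafc1, 86d831b, 89ec453, 8cb1f56, 8d5400a, 9adde5f, 9e0de8e, b5e42b0, c0ab9b8, c17a2dd, d9e589b}.
That is 17 commits.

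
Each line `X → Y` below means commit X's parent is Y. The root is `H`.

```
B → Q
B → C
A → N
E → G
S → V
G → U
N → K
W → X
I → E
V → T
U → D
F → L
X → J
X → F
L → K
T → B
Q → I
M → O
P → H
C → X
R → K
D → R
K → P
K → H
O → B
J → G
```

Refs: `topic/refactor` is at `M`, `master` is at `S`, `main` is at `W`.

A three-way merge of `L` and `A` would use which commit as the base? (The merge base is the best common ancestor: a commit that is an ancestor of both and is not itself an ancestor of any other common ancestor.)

Ancestors of L: {H, K, L, P}.
Ancestors of A: {A, H, K, N, P}.
Common ancestors: {H, K, P}.
Among these, K is not an ancestor of any other common ancestor — it is the merge base.

K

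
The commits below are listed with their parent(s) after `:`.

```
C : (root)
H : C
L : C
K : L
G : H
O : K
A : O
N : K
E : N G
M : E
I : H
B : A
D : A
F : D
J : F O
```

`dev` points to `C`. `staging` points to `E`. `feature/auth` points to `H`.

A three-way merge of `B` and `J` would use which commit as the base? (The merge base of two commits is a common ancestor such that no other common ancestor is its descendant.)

Ancestors of B: {A, B, C, K, L, O}.
Ancestors of J: {A, C, D, F, J, K, L, O}.
Common ancestors: {A, C, K, L, O}.
Among these, A is not an ancestor of any other common ancestor — it is the merge base.

A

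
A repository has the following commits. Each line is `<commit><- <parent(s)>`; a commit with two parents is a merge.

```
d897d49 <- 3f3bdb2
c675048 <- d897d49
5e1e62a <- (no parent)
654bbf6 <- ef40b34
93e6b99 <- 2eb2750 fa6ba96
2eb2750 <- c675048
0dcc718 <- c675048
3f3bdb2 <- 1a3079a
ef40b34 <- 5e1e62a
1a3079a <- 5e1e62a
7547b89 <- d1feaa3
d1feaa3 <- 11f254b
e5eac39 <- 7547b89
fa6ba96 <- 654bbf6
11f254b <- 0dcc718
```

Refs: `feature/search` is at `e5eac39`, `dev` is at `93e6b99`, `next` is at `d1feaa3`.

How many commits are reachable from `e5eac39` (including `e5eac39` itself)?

Walking parent pointers from e5eac39: reachable set = {0dcc718, 11f254b, 1a3079a, 3f3bdb2, 5e1e62a, 7547b89, c675048, d1feaa3, d897d49, e5eac39}.
That is 10 commits.

10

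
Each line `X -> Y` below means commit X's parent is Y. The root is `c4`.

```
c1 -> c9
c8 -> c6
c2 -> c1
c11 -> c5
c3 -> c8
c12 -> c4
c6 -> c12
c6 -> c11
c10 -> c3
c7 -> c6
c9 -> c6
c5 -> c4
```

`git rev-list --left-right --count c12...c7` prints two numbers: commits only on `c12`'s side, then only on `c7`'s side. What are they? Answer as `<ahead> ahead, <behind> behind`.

Reachable from c12: {c12, c4}.
Reachable from c7: {c11, c12, c4, c5, c6, c7}.
Only in c12's history (ahead): {} — 0.
Only in c7's history (behind): {c11, c5, c6, c7} — 4.

0 ahead, 4 behind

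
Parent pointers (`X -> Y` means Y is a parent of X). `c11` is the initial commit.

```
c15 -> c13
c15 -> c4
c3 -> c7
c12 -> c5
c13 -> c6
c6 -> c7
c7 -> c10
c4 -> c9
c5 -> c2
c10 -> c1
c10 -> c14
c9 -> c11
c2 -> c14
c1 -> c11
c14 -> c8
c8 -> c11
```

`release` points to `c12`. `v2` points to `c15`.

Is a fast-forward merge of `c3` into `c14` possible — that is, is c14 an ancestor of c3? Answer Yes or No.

Yes

A fast-forward from c14 to c3 is possible iff c14 is an ancestor of c3.
Ancestors of c3: {c1, c10, c11, c14, c3, c7, c8}.
c14 is among them, so fast-forward is possible.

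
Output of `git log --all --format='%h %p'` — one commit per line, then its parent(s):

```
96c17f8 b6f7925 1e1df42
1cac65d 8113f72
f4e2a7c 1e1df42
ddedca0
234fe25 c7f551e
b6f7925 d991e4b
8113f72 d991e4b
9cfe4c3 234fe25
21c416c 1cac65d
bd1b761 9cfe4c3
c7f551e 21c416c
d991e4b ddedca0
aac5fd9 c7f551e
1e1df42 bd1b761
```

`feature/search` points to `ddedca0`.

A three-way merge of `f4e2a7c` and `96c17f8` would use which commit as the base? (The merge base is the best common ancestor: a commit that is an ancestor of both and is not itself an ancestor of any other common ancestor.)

Ancestors of f4e2a7c: {1cac65d, 1e1df42, 21c416c, 234fe25, 8113f72, 9cfe4c3, bd1b761, c7f551e, d991e4b, ddedca0, f4e2a7c}.
Ancestors of 96c17f8: {1cac65d, 1e1df42, 21c416c, 234fe25, 8113f72, 96c17f8, 9cfe4c3, b6f7925, bd1b761, c7f551e, d991e4b, ddedca0}.
Common ancestors: {1cac65d, 1e1df42, 21c416c, 234fe25, 8113f72, 9cfe4c3, bd1b761, c7f551e, d991e4b, ddedca0}.
Among these, 1e1df42 is not an ancestor of any other common ancestor — it is the merge base.

1e1df42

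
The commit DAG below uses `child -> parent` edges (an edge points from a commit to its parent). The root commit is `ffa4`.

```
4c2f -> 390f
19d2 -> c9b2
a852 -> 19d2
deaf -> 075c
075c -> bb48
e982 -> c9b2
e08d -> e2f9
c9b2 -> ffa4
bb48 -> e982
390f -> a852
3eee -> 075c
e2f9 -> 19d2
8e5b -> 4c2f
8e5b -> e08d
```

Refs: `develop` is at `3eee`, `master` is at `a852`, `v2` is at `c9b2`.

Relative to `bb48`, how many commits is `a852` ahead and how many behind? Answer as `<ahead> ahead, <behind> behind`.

2 ahead, 2 behind

Reachable from a852: {19d2, a852, c9b2, ffa4}.
Reachable from bb48: {bb48, c9b2, e982, ffa4}.
Only in a852's history (ahead): {19d2, a852} — 2.
Only in bb48's history (behind): {bb48, e982} — 2.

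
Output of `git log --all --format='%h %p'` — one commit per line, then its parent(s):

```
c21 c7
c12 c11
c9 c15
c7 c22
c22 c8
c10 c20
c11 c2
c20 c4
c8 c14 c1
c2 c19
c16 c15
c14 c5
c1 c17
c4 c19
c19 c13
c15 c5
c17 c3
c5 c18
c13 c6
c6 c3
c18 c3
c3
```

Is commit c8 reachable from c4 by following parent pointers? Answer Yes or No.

No

Ancestors of c4: {c13, c19, c3, c4, c6}.
c8 is not in that set, so it is not an ancestor of c4.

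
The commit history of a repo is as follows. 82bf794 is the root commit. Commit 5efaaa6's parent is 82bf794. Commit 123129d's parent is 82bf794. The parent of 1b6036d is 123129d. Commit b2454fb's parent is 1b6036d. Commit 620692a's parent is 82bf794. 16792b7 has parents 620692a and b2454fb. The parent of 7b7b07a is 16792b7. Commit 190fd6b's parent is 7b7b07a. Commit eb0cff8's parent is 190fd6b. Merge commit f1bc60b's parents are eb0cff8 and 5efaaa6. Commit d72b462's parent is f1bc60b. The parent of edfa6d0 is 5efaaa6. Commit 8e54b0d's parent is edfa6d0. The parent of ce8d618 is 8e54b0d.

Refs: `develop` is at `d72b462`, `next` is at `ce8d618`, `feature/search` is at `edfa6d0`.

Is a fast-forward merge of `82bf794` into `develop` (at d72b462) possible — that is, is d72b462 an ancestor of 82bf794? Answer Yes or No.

A fast-forward from d72b462 to 82bf794 is possible iff d72b462 is an ancestor of 82bf794.
Ancestors of 82bf794: {82bf794}.
d72b462 is not among them, so fast-forward is not possible.

No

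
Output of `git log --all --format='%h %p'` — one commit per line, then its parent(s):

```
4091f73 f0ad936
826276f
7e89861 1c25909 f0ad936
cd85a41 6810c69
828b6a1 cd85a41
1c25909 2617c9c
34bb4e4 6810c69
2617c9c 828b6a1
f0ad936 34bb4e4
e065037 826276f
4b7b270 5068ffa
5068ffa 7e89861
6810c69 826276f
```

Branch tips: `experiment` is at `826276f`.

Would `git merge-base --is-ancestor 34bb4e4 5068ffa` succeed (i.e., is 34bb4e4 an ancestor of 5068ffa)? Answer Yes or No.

Yes

Ancestors of 5068ffa (commits reachable by following parents): {1c25909, 2617c9c, 34bb4e4, 5068ffa, 6810c69, 7e89861, 826276f, 828b6a1, cd85a41, f0ad936}.
34bb4e4 is in that set, so it is an ancestor of 5068ffa.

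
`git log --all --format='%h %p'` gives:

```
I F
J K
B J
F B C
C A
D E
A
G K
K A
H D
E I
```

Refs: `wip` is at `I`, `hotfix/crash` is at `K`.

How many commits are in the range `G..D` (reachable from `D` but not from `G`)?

Reachable from D: {A, B, C, D, E, F, I, J, K}.
Reachable from G: {A, G, K}.
In D's history but not G's: {B, C, D, E, F, I, J} — 7 commits.

7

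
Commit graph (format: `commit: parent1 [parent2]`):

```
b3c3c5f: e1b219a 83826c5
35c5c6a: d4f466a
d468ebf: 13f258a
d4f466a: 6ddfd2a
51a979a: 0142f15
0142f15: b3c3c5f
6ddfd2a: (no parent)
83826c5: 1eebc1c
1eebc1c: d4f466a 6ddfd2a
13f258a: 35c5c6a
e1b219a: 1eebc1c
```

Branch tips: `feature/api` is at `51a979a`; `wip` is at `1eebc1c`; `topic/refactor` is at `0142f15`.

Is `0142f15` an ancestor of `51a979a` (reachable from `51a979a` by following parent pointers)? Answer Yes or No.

Yes

Ancestors of 51a979a (commits reachable by following parents): {0142f15, 1eebc1c, 51a979a, 6ddfd2a, 83826c5, b3c3c5f, d4f466a, e1b219a}.
0142f15 is in that set, so it is an ancestor of 51a979a.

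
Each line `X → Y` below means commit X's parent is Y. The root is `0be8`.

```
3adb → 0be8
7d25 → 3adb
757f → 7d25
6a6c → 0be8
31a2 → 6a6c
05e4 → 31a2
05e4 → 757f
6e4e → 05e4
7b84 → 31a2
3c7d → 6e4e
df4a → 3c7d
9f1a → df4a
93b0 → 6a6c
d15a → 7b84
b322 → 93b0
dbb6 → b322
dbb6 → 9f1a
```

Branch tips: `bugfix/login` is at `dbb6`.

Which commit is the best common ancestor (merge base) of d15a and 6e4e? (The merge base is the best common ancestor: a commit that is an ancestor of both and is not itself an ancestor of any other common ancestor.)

Ancestors of d15a: {0be8, 31a2, 6a6c, 7b84, d15a}.
Ancestors of 6e4e: {05e4, 0be8, 31a2, 3adb, 6a6c, 6e4e, 757f, 7d25}.
Common ancestors: {0be8, 31a2, 6a6c}.
Among these, 31a2 is not an ancestor of any other common ancestor — it is the merge base.

31a2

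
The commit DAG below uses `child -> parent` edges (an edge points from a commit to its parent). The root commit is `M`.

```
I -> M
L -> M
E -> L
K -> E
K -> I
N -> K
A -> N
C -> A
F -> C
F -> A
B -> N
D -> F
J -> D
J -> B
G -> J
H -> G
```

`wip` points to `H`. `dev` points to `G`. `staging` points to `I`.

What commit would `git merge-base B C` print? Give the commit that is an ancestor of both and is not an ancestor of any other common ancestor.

N

Ancestors of B: {B, E, I, K, L, M, N}.
Ancestors of C: {A, C, E, I, K, L, M, N}.
Common ancestors: {E, I, K, L, M, N}.
Among these, N is not an ancestor of any other common ancestor — it is the merge base.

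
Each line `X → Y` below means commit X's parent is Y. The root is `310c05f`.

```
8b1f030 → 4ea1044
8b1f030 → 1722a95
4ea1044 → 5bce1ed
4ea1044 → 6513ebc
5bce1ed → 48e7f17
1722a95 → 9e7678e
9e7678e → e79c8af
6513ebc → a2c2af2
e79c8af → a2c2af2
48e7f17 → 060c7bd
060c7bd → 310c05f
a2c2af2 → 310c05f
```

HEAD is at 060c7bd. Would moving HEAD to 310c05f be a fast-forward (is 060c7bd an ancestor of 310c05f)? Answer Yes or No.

No

A fast-forward from 060c7bd to 310c05f is possible iff 060c7bd is an ancestor of 310c05f.
Ancestors of 310c05f: {310c05f}.
060c7bd is not among them, so fast-forward is not possible.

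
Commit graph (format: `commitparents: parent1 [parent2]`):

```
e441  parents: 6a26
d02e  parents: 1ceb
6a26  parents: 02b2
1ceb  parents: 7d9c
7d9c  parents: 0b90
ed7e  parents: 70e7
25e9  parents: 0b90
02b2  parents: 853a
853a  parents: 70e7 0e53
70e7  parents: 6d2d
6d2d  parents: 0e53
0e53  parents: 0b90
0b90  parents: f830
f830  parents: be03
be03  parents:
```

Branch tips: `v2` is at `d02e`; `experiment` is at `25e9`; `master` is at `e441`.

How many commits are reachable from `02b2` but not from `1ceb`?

Reachable from 02b2: {02b2, 0b90, 0e53, 6d2d, 70e7, 853a, be03, f830}.
Reachable from 1ceb: {0b90, 1ceb, 7d9c, be03, f830}.
In 02b2's history but not 1ceb's: {02b2, 0e53, 6d2d, 70e7, 853a} — 5 commits.

5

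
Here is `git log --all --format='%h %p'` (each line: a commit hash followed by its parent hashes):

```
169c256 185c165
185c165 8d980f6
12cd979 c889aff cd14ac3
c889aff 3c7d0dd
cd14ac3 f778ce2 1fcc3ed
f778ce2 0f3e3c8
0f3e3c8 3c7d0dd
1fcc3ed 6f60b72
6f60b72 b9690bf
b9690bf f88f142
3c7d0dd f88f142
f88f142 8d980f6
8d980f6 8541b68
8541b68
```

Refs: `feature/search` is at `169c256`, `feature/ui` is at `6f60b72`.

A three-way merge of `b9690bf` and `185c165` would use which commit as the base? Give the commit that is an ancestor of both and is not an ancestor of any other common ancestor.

Ancestors of b9690bf: {8541b68, 8d980f6, b9690bf, f88f142}.
Ancestors of 185c165: {185c165, 8541b68, 8d980f6}.
Common ancestors: {8541b68, 8d980f6}.
Among these, 8d980f6 is not an ancestor of any other common ancestor — it is the merge base.

8d980f6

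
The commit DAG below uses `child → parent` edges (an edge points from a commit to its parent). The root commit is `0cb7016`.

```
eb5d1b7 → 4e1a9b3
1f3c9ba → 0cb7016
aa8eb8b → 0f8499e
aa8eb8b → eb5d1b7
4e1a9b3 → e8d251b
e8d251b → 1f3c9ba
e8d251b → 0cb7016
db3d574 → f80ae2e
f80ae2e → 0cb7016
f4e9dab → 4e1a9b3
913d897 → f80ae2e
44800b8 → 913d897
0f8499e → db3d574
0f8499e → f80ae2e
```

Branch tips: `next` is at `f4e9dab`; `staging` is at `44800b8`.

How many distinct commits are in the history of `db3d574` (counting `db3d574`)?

3

Walking parent pointers from db3d574: reachable set = {0cb7016, db3d574, f80ae2e}.
That is 3 commits.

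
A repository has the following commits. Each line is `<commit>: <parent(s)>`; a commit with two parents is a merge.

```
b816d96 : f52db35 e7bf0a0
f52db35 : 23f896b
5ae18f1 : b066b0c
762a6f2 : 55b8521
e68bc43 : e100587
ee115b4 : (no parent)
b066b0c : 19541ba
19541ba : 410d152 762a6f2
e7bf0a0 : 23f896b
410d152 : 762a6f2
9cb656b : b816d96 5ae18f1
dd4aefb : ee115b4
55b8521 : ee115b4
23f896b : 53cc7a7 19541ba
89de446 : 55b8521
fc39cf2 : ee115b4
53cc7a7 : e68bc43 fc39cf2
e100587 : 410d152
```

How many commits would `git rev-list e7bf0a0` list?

11

Walking parent pointers from e7bf0a0: reachable set = {19541ba, 23f896b, 410d152, 53cc7a7, 55b8521, 762a6f2, e100587, e68bc43, e7bf0a0, ee115b4, fc39cf2}.
That is 11 commits.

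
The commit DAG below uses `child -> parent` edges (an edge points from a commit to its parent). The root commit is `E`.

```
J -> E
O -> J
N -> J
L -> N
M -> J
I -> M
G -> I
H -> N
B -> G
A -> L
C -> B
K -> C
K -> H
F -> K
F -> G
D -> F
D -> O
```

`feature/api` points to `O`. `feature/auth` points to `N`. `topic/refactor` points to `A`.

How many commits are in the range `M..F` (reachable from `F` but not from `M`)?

8

Reachable from F: {B, C, E, F, G, H, I, J, K, M, N}.
Reachable from M: {E, J, M}.
In F's history but not M's: {B, C, F, G, H, I, K, N} — 8 commits.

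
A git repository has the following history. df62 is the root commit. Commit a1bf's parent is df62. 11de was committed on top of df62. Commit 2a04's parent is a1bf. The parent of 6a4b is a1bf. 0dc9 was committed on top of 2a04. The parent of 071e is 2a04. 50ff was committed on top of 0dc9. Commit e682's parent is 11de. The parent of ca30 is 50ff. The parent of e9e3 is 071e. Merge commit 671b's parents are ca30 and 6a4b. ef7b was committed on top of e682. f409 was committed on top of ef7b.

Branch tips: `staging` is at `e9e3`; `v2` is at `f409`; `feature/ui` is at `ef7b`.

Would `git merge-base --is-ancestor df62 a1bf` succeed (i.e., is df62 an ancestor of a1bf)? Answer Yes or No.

Ancestors of a1bf (commits reachable by following parents): {a1bf, df62}.
df62 is in that set, so it is an ancestor of a1bf.

Yes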